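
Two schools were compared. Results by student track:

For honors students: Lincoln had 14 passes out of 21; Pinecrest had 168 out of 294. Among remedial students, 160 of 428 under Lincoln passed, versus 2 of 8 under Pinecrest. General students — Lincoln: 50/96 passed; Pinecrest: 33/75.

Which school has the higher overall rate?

Pinecrest

Honors: Lincoln 14/21 = 66.7%, Pinecrest 168/294 = 57.1% → Lincoln
Remedial: Lincoln 160/428 = 37.4%, Pinecrest 2/8 = 25.0% → Lincoln
General: Lincoln 50/96 = 52.1%, Pinecrest 33/75 = 44.0% → Lincoln
Overall: Lincoln 224/545 = 41.1%, Pinecrest 203/377 = 53.8% → Pinecrest
(Lincoln wins every student group but Pinecrest wins overall — Lincoln's students skew toward the low-rate remedial group.)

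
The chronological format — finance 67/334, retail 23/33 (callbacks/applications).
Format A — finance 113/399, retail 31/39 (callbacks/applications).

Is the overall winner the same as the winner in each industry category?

Yes

Finance: the chronological format 67/334 = 20.1%, Format A 113/399 = 28.3% → Format A
Retail: the chronological format 23/33 = 69.7%, Format A 31/39 = 79.5% → Format A
Overall: the chronological format 90/367 = 24.5%, Format A 144/438 = 32.9% → Format A
Format A wins overall and in every industry group — no reversal.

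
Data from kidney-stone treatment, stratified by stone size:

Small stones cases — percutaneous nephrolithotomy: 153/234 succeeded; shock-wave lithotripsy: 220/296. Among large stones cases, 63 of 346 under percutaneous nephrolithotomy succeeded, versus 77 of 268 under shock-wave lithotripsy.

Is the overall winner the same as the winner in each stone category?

Small stones: percutaneous nephrolithotomy 153/234 = 65.4%, shock-wave lithotripsy 220/296 = 74.3% → shock-wave lithotripsy
Large stones: percutaneous nephrolithotomy 63/346 = 18.2%, shock-wave lithotripsy 77/268 = 28.7% → shock-wave lithotripsy
Overall: percutaneous nephrolithotomy 216/580 = 37.2%, shock-wave lithotripsy 297/564 = 52.7% → shock-wave lithotripsy
Shock-wave lithotripsy wins overall and in every stone group — no reversal.

Yes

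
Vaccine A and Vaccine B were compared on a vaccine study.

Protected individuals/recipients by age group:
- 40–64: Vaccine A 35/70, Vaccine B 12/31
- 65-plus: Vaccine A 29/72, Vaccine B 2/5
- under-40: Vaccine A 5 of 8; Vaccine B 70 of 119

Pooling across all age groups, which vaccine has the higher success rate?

40–64: Vaccine A 35/70 = 50.0%, Vaccine B 12/31 = 38.7% → Vaccine A
65-plus: Vaccine A 29/72 = 40.3%, Vaccine B 2/5 = 40.0% → Vaccine A
Under-40: Vaccine A 5/8 = 62.5%, Vaccine B 70/119 = 58.8% → Vaccine A
Overall: Vaccine A 69/150 = 46.0%, Vaccine B 84/155 = 54.2% → Vaccine B
(Vaccine A wins every age group but Vaccine B wins overall — Vaccine A's recipients skew toward the low-rate 65-plus group.)

Vaccine B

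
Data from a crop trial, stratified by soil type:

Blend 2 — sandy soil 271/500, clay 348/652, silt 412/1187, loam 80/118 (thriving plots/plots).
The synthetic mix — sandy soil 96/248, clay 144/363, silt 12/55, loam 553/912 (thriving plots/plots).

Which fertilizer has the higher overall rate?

the synthetic mix

Sandy soil: Blend 2 271/500 = 54.2%, the synthetic mix 96/248 = 38.7% → Blend 2
Clay: Blend 2 348/652 = 53.4%, the synthetic mix 144/363 = 39.7% → Blend 2
Silt: Blend 2 412/1187 = 34.7%, the synthetic mix 12/55 = 21.8% → Blend 2
Loam: Blend 2 80/118 = 67.8%, the synthetic mix 553/912 = 60.6% → Blend 2
Overall: Blend 2 1111/2457 = 45.2%, the synthetic mix 805/1578 = 51.0% → the synthetic mix
(Blend 2 wins every soil group but the synthetic mix wins overall — Blend 2's plots skew toward the low-rate silt group.)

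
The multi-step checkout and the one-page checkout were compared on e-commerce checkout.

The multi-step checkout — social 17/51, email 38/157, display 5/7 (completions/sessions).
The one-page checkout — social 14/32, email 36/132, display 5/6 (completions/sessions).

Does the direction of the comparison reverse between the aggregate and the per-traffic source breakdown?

No

Social: the multi-step checkout 17/51 = 33.3%, the one-page checkout 14/32 = 43.8% → the one-page checkout
Email: the multi-step checkout 38/157 = 24.2%, the one-page checkout 36/132 = 27.3% → the one-page checkout
Display: the multi-step checkout 5/7 = 71.4%, the one-page checkout 5/6 = 83.3% → the one-page checkout
Overall: the multi-step checkout 60/215 = 27.9%, the one-page checkout 55/170 = 32.4% → the one-page checkout
The one-page checkout wins overall and in every traffic group — no reversal.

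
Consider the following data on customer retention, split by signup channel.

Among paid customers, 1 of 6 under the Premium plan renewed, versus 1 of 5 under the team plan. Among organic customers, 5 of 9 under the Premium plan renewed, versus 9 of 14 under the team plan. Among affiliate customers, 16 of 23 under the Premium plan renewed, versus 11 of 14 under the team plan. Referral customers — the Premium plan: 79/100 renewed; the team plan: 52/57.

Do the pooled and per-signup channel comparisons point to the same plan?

Yes

Paid: the Premium plan 1/6 = 16.7%, the team plan 1/5 = 20.0% → the team plan
Organic: the Premium plan 5/9 = 55.6%, the team plan 9/14 = 64.3% → the team plan
Affiliate: the Premium plan 16/23 = 69.6%, the team plan 11/14 = 78.6% → the team plan
Referral: the Premium plan 79/100 = 79.0%, the team plan 52/57 = 91.2% → the team plan
Overall: the Premium plan 101/138 = 73.2%, the team plan 73/90 = 81.1% → the team plan
The team plan wins overall and in every signup group — no reversal.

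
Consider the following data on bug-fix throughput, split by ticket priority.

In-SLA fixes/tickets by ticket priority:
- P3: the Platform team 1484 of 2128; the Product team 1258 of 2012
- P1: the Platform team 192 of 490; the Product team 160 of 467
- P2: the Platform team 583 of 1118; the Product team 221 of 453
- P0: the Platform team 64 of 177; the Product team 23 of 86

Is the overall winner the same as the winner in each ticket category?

P3: the Platform team 1484/2128 = 69.7%, the Product team 1258/2012 = 62.5% → the Platform team
P1: the Platform team 192/490 = 39.2%, the Product team 160/467 = 34.3% → the Platform team
P2: the Platform team 583/1118 = 52.1%, the Product team 221/453 = 48.8% → the Platform team
P0: the Platform team 64/177 = 36.2%, the Product team 23/86 = 26.7% → the Platform team
Overall: the Platform team 2323/3913 = 59.4%, the Product team 1662/3018 = 55.1% → the Platform team
The Platform team wins overall and in every ticket group — no reversal.

Yes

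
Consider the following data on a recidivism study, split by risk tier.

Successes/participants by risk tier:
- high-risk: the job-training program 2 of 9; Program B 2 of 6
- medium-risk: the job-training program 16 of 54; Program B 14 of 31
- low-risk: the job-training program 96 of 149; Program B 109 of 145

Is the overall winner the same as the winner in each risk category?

High-risk: the job-training program 2/9 = 22.2%, Program B 2/6 = 33.3% → Program B
Medium-risk: the job-training program 16/54 = 29.6%, Program B 14/31 = 45.2% → Program B
Low-risk: the job-training program 96/149 = 64.4%, Program B 109/145 = 75.2% → Program B
Overall: the job-training program 114/212 = 53.8%, Program B 125/182 = 68.7% → Program B
Program B wins overall and in every risk group — no reversal.

Yes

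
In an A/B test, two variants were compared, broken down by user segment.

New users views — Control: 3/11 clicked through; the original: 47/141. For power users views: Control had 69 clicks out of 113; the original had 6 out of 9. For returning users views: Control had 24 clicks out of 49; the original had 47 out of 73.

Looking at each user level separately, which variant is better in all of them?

New users: Control 3/11 = 27.3%, the original 47/141 = 33.3% → the original
Power users: Control 69/113 = 61.1%, the original 6/9 = 66.7% → the original
Returning users: Control 24/49 = 49.0%, the original 47/73 = 64.4% → the original
The original has the higher rate in all 3 groups.

the original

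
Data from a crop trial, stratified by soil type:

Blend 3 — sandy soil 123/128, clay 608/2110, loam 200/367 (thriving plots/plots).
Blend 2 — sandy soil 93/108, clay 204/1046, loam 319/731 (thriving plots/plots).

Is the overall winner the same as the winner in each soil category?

Yes

Sandy soil: Blend 3 123/128 = 96.1%, Blend 2 93/108 = 86.1% → Blend 3
Clay: Blend 3 608/2110 = 28.8%, Blend 2 204/1046 = 19.5% → Blend 3
Loam: Blend 3 200/367 = 54.5%, Blend 2 319/731 = 43.6% → Blend 3
Overall: Blend 3 931/2605 = 35.7%, Blend 2 616/1885 = 32.7% → Blend 3
Blend 3 wins overall and in every soil group — no reversal.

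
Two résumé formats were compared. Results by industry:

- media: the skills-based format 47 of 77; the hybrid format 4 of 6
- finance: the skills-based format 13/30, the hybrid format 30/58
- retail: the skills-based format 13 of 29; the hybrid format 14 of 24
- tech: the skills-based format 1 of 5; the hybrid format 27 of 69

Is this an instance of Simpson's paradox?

Media: the skills-based format 47/77 = 61.0%, the hybrid format 4/6 = 66.7% → the hybrid format
Finance: the skills-based format 13/30 = 43.3%, the hybrid format 30/58 = 51.7% → the hybrid format
Retail: the skills-based format 13/29 = 44.8%, the hybrid format 14/24 = 58.3% → the hybrid format
Tech: the skills-based format 1/5 = 20.0%, the hybrid format 27/69 = 39.1% → the hybrid format
Overall: the skills-based format 74/141 = 52.5%, the hybrid format 75/157 = 47.8% → the skills-based format
The hybrid format wins each industry group but the skills-based format wins overall — the comparison reverses. The hybrid format's applications skew toward tech, which has a lower base rate.

Yes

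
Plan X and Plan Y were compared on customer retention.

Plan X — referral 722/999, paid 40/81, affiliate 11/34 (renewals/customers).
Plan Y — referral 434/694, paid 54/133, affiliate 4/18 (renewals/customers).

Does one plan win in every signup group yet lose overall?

No

Referral: Plan X 722/999 = 72.3%, Plan Y 434/694 = 62.5% → Plan X
Paid: Plan X 40/81 = 49.4%, Plan Y 54/133 = 40.6% → Plan X
Affiliate: Plan X 11/34 = 32.4%, Plan Y 4/18 = 22.2% → Plan X
Overall: Plan X 773/1114 = 69.4%, Plan Y 492/845 = 58.2% → Plan X
Plan X wins overall and in every signup group — no reversal.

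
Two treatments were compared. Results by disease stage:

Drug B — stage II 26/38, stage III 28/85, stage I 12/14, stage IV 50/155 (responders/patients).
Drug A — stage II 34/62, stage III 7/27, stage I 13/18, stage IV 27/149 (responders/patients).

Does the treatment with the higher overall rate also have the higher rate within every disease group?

Stage II: Drug B 26/38 = 68.4%, Drug A 34/62 = 54.8% → Drug B
Stage III: Drug B 28/85 = 32.9%, Drug A 7/27 = 25.9% → Drug B
Stage I: Drug B 12/14 = 85.7%, Drug A 13/18 = 72.2% → Drug B
Stage IV: Drug B 50/155 = 32.3%, Drug A 27/149 = 18.1% → Drug B
Overall: Drug B 116/292 = 39.7%, Drug A 81/256 = 31.6% → Drug B
Drug B wins overall and in every disease group — no reversal.

Yes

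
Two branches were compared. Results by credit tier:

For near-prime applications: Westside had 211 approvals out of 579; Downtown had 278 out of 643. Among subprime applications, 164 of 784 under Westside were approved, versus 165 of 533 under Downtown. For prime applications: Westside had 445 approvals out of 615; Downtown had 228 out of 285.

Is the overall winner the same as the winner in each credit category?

Near-prime: Westside 211/579 = 36.4%, Downtown 278/643 = 43.2% → Downtown
Subprime: Westside 164/784 = 20.9%, Downtown 165/533 = 31.0% → Downtown
Prime: Westside 445/615 = 72.4%, Downtown 228/285 = 80.0% → Downtown
Overall: Westside 820/1978 = 41.5%, Downtown 671/1461 = 45.9% → Downtown
Downtown wins overall and in every credit group — no reversal.

Yes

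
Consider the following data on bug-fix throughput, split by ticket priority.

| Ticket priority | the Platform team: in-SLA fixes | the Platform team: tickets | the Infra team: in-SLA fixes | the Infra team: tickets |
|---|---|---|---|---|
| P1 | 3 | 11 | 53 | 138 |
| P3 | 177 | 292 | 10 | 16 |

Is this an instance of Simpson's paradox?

P1: the Platform team 3/11 = 27.3%, the Infra team 53/138 = 38.4% → the Infra team
P3: the Platform team 177/292 = 60.6%, the Infra team 10/16 = 62.5% → the Infra team
Overall: the Platform team 180/303 = 59.4%, the Infra team 63/154 = 40.9% → the Platform team
The Infra team wins each ticket group but the Platform team wins overall — the comparison reverses. The Infra team's tickets skew toward P1, which has a lower base rate.

Yes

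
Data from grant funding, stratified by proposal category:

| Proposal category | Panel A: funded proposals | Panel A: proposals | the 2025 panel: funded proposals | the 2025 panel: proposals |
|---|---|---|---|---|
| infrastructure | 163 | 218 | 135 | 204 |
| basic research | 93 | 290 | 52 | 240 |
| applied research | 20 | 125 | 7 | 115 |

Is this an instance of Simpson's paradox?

Infrastructure: Panel A 163/218 = 74.8%, the 2025 panel 135/204 = 66.2% → Panel A
Basic research: Panel A 93/290 = 32.1%, the 2025 panel 52/240 = 21.7% → Panel A
Applied research: Panel A 20/125 = 16.0%, the 2025 panel 7/115 = 6.1% → Panel A
Overall: Panel A 276/633 = 43.6%, the 2025 panel 194/559 = 34.7% → Panel A
Panel A wins overall and in every proposal group — no reversal.

No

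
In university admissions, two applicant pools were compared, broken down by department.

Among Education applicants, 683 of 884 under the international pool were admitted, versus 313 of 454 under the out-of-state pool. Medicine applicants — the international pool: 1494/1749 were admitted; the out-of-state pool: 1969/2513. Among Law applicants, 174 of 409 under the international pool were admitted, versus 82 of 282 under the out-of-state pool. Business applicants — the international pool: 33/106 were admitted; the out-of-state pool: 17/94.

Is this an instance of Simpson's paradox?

Education: the international pool 683/884 = 77.3%, the out-of-state pool 313/454 = 68.9% → the international pool
Medicine: the international pool 1494/1749 = 85.4%, the out-of-state pool 1969/2513 = 78.4% → the international pool
Law: the international pool 174/409 = 42.5%, the out-of-state pool 82/282 = 29.1% → the international pool
Business: the international pool 33/106 = 31.1%, the out-of-state pool 17/94 = 18.1% → the international pool
Overall: the international pool 2384/3148 = 75.7%, the out-of-state pool 2381/3343 = 71.2% → the international pool
The international pool wins overall and in every department group — no reversal.

No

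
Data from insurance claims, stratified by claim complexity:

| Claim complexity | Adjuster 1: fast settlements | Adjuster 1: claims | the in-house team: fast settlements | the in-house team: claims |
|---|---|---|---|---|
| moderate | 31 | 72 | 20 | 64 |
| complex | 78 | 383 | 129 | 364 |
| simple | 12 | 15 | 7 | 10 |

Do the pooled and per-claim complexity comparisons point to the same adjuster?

Moderate: Adjuster 1 31/72 = 43.1%, the in-house team 20/64 = 31.2% → Adjuster 1
Complex: Adjuster 1 78/383 = 20.4%, the in-house team 129/364 = 35.4% → the in-house team
Simple: Adjuster 1 12/15 = 80.0%, the in-house team 7/10 = 70.0% → Adjuster 1
Overall: Adjuster 1 121/470 = 25.7%, the in-house team 156/438 = 35.6% → the in-house team
Neither sweeps: Adjuster 1 wins 2 of 3 groups, the in-house team wins 1. The in-house team wins overall but not every group — no Simpson reversal.

No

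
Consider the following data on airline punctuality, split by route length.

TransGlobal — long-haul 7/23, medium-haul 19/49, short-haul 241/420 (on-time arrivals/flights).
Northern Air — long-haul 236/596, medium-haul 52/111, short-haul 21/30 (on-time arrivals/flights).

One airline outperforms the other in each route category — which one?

Northern Air

Long-haul: TransGlobal 7/23 = 30.4%, Northern Air 236/596 = 39.6% → Northern Air
Medium-haul: TransGlobal 19/49 = 38.8%, Northern Air 52/111 = 46.8% → Northern Air
Short-haul: TransGlobal 241/420 = 57.4%, Northern Air 21/30 = 70.0% → Northern Air
Northern Air has the higher rate in all 3 groups.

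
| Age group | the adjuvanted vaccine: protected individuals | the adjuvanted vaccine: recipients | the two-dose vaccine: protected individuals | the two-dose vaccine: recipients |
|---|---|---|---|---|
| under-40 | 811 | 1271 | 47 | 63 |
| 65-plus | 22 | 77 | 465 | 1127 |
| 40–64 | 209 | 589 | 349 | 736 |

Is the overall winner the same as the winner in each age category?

No

Under-40: the adjuvanted vaccine 811/1271 = 63.8%, the two-dose vaccine 47/63 = 74.6% → the two-dose vaccine
65-plus: the adjuvanted vaccine 22/77 = 28.6%, the two-dose vaccine 465/1127 = 41.3% → the two-dose vaccine
40–64: the adjuvanted vaccine 209/589 = 35.5%, the two-dose vaccine 349/736 = 47.4% → the two-dose vaccine
Overall: the adjuvanted vaccine 1042/1937 = 53.8%, the two-dose vaccine 861/1926 = 44.7% → the adjuvanted vaccine
The two-dose vaccine wins each age group but the adjuvanted vaccine wins overall — the comparison reverses. The two-dose vaccine's recipients skew toward 65-plus, which has a lower base rate.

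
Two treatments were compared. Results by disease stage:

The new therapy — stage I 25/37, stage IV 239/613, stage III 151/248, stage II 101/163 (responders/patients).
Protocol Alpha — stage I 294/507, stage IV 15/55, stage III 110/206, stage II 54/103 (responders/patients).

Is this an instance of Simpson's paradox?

Yes

Stage I: the new therapy 25/37 = 67.6%, Protocol Alpha 294/507 = 58.0% → the new therapy
Stage IV: the new therapy 239/613 = 39.0%, Protocol Alpha 15/55 = 27.3% → the new therapy
Stage III: the new therapy 151/248 = 60.9%, Protocol Alpha 110/206 = 53.4% → the new therapy
Stage II: the new therapy 101/163 = 62.0%, Protocol Alpha 54/103 = 52.4% → the new therapy
Overall: the new therapy 516/1061 = 48.6%, Protocol Alpha 473/871 = 54.3% → Protocol Alpha
The new therapy wins each disease group but Protocol Alpha wins overall — the comparison reverses. The new therapy's patients skew toward stage IV, which has a lower base rate.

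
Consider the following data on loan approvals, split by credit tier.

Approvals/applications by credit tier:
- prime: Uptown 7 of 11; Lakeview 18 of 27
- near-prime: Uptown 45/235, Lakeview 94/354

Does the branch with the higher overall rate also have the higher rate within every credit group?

Prime: Uptown 7/11 = 63.6%, Lakeview 18/27 = 66.7% → Lakeview
Near-prime: Uptown 45/235 = 19.1%, Lakeview 94/354 = 26.6% → Lakeview
Overall: Uptown 52/246 = 21.1%, Lakeview 112/381 = 29.4% → Lakeview
Lakeview wins overall and in every credit group — no reversal.

Yes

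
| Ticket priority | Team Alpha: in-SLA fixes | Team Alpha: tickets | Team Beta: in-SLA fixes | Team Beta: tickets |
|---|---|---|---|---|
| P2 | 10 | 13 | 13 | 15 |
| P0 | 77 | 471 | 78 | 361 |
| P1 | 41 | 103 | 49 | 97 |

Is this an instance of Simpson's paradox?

P2: Team Alpha 10/13 = 76.9%, Team Beta 13/15 = 86.7% → Team Beta
P0: Team Alpha 77/471 = 16.3%, Team Beta 78/361 = 21.6% → Team Beta
P1: Team Alpha 41/103 = 39.8%, Team Beta 49/97 = 50.5% → Team Beta
Overall: Team Alpha 128/587 = 21.8%, Team Beta 140/473 = 29.6% → Team Beta
Team Beta wins overall and in every ticket group — no reversal.

No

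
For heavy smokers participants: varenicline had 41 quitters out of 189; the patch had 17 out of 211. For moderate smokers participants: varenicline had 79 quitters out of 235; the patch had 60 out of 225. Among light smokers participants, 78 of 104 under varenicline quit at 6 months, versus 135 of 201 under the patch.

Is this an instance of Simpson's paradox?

Heavy smokers: varenicline 41/189 = 21.7%, the patch 17/211 = 8.1% → varenicline
Moderate smokers: varenicline 79/235 = 33.6%, the patch 60/225 = 26.7% → varenicline
Light smokers: varenicline 78/104 = 75.0%, the patch 135/201 = 67.2% → varenicline
Overall: varenicline 198/528 = 37.5%, the patch 212/637 = 33.3% → varenicline
Varenicline wins overall and in every dependence group — no reversal.

No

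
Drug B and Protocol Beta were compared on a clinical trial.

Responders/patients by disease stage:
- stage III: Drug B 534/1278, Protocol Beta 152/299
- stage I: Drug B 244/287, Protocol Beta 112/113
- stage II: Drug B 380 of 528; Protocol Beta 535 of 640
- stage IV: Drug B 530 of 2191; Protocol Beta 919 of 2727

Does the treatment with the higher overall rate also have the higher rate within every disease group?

Yes

Stage III: Drug B 534/1278 = 41.8%, Protocol Beta 152/299 = 50.8% → Protocol Beta
Stage I: Drug B 244/287 = 85.0%, Protocol Beta 112/113 = 99.1% → Protocol Beta
Stage II: Drug B 380/528 = 72.0%, Protocol Beta 535/640 = 83.6% → Protocol Beta
Stage IV: Drug B 530/2191 = 24.2%, Protocol Beta 919/2727 = 33.7% → Protocol Beta
Overall: Drug B 1688/4284 = 39.4%, Protocol Beta 1718/3779 = 45.5% → Protocol Beta
Protocol Beta wins overall and in every disease group — no reversal.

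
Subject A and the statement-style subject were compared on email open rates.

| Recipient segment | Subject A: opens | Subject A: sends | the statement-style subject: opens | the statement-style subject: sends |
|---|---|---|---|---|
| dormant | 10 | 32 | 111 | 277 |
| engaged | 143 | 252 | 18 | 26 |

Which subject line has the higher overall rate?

Subject A

Dormant: Subject A 10/32 = 31.2%, the statement-style subject 111/277 = 40.1% → the statement-style subject
Engaged: Subject A 143/252 = 56.7%, the statement-style subject 18/26 = 69.2% → the statement-style subject
Overall: Subject A 153/284 = 53.9%, the statement-style subject 129/303 = 42.6% → Subject A
(The statement-style subject wins every recipient group but Subject A wins overall — the statement-style subject's sends skew toward the low-rate dormant group.)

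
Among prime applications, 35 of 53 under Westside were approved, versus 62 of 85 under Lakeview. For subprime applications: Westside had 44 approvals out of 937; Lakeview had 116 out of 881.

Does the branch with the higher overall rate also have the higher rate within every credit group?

Yes

Prime: Westside 35/53 = 66.0%, Lakeview 62/85 = 72.9% → Lakeview
Subprime: Westside 44/937 = 4.7%, Lakeview 116/881 = 13.2% → Lakeview
Overall: Westside 79/990 = 8.0%, Lakeview 178/966 = 18.4% → Lakeview
Lakeview wins overall and in every credit group — no reversal.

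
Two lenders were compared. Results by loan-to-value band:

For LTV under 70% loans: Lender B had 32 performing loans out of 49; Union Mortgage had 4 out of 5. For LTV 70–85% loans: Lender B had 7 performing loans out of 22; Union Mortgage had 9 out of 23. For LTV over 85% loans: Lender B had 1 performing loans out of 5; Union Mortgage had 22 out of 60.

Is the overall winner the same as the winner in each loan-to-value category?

No

LTV under 70%: Lender B 32/49 = 65.3%, Union Mortgage 4/5 = 80.0% → Union Mortgage
LTV 70–85%: Lender B 7/22 = 31.8%, Union Mortgage 9/23 = 39.1% → Union Mortgage
LTV over 85%: Lender B 1/5 = 20.0%, Union Mortgage 22/60 = 36.7% → Union Mortgage
Overall: Lender B 40/76 = 52.6%, Union Mortgage 35/88 = 39.8% → Lender B
Union Mortgage wins each loan-to-value group but Lender B wins overall — the comparison reverses. Union Mortgage's loans skew toward LTV over 85%, which has a lower base rate.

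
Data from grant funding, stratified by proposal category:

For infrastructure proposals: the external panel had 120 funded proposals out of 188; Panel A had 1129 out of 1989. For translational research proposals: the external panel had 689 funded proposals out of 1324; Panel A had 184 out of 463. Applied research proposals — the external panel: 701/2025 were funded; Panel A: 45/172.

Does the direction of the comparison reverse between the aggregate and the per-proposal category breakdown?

Infrastructure: the external panel 120/188 = 63.8%, Panel A 1129/1989 = 56.8% → the external panel
Translational research: the external panel 689/1324 = 52.0%, Panel A 184/463 = 39.7% → the external panel
Applied research: the external panel 701/2025 = 34.6%, Panel A 45/172 = 26.2% → the external panel
Overall: the external panel 1510/3537 = 42.7%, Panel A 1358/2624 = 51.8% → Panel A
The external panel wins each proposal group but Panel A wins overall — the comparison reverses. The external panel's proposals skew toward applied research, which has a lower base rate.

Yes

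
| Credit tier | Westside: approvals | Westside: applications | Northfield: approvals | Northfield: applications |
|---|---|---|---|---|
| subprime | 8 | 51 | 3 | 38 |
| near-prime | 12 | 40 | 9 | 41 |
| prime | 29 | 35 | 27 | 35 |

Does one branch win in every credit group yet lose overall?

Subprime: Westside 8/51 = 15.7%, Northfield 3/38 = 7.9% → Westside
Near-prime: Westside 12/40 = 30.0%, Northfield 9/41 = 22.0% → Westside
Prime: Westside 29/35 = 82.9%, Northfield 27/35 = 77.1% → Westside
Overall: Westside 49/126 = 38.9%, Northfield 39/114 = 34.2% → Westside
Westside wins overall and in every credit group — no reversal.

No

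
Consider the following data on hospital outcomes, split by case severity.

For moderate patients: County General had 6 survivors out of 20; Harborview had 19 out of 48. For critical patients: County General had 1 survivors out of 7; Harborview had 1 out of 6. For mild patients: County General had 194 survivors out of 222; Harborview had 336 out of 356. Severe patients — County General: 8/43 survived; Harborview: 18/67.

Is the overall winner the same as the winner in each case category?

Yes

Moderate: County General 6/20 = 30.0%, Harborview 19/48 = 39.6% → Harborview
Critical: County General 1/7 = 14.3%, Harborview 1/6 = 16.7% → Harborview
Mild: County General 194/222 = 87.4%, Harborview 336/356 = 94.4% → Harborview
Severe: County General 8/43 = 18.6%, Harborview 18/67 = 26.9% → Harborview
Overall: County General 209/292 = 71.6%, Harborview 374/477 = 78.4% → Harborview
Harborview wins overall and in every case group — no reversal.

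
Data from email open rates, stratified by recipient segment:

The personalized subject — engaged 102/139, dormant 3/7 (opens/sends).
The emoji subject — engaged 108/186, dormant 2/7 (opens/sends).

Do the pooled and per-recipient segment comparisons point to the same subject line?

Yes

Engaged: the personalized subject 102/139 = 73.4%, the emoji subject 108/186 = 58.1% → the personalized subject
Dormant: the personalized subject 3/7 = 42.9%, the emoji subject 2/7 = 28.6% → the personalized subject
Overall: the personalized subject 105/146 = 71.9%, the emoji subject 110/193 = 57.0% → the personalized subject
The personalized subject wins overall and in every recipient group — no reversal.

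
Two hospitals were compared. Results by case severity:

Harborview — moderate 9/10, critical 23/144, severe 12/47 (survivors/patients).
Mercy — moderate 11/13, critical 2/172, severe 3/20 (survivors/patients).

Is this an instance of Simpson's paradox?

Moderate: Harborview 9/10 = 90.0%, Mercy 11/13 = 84.6% → Harborview
Critical: Harborview 23/144 = 16.0%, Mercy 2/172 = 1.2% → Harborview
Severe: Harborview 12/47 = 25.5%, Mercy 3/20 = 15.0% → Harborview
Overall: Harborview 44/201 = 21.9%, Mercy 16/205 = 7.8% → Harborview
Harborview wins overall and in every case group — no reversal.

No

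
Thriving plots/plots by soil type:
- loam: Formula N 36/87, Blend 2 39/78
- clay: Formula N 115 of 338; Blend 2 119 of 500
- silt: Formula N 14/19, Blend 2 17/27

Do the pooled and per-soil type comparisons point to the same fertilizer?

Loam: Formula N 36/87 = 41.4%, Blend 2 39/78 = 50.0% → Blend 2
Clay: Formula N 115/338 = 34.0%, Blend 2 119/500 = 23.8% → Formula N
Silt: Formula N 14/19 = 73.7%, Blend 2 17/27 = 63.0% → Formula N
Overall: Formula N 165/444 = 37.2%, Blend 2 175/605 = 28.9% → Formula N
Neither sweeps: Formula N wins 2 of 3 groups, Blend 2 wins 1. Formula N wins overall but not every group — no Simpson reversal.

No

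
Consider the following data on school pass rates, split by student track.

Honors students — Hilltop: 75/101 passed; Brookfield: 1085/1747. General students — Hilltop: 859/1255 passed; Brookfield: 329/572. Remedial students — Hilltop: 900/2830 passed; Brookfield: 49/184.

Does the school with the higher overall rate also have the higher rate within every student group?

No

Honors: Hilltop 75/101 = 74.3%, Brookfield 1085/1747 = 62.1% → Hilltop
General: Hilltop 859/1255 = 68.4%, Brookfield 329/572 = 57.5% → Hilltop
Remedial: Hilltop 900/2830 = 31.8%, Brookfield 49/184 = 26.6% → Hilltop
Overall: Hilltop 1834/4186 = 43.8%, Brookfield 1463/2503 = 58.4% → Brookfield
Hilltop wins each student group but Brookfield wins overall — the comparison reverses. Hilltop's students skew toward remedial, which has a lower base rate.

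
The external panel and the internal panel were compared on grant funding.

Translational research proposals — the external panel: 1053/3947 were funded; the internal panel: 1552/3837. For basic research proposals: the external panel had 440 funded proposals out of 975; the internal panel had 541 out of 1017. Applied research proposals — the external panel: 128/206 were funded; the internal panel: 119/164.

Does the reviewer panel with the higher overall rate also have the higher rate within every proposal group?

Translational research: the external panel 1053/3947 = 26.7%, the internal panel 1552/3837 = 40.4% → the internal panel
Basic research: the external panel 440/975 = 45.1%, the internal panel 541/1017 = 53.2% → the internal panel
Applied research: the external panel 128/206 = 62.1%, the internal panel 119/164 = 72.6% → the internal panel
Overall: the external panel 1621/5128 = 31.6%, the internal panel 2212/5018 = 44.1% → the internal panel
The internal panel wins overall and in every proposal group — no reversal.

Yes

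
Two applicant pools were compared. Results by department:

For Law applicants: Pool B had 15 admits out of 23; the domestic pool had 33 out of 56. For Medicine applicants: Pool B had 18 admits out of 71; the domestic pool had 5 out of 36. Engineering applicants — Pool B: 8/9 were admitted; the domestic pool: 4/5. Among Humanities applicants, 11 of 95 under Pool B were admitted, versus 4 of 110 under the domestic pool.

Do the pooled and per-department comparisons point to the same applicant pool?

Law: Pool B 15/23 = 65.2%, the domestic pool 33/56 = 58.9% → Pool B
Medicine: Pool B 18/71 = 25.4%, the domestic pool 5/36 = 13.9% → Pool B
Engineering: Pool B 8/9 = 88.9%, the domestic pool 4/5 = 80.0% → Pool B
Humanities: Pool B 11/95 = 11.6%, the domestic pool 4/110 = 3.6% → Pool B
Overall: Pool B 52/198 = 26.3%, the domestic pool 46/207 = 22.2% → Pool B
Pool B wins overall and in every department group — no reversal.

Yes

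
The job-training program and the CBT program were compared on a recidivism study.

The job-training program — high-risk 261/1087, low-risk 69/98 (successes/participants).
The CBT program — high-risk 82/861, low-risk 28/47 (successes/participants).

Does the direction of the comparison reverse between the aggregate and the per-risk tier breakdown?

No

High-risk: the job-training program 261/1087 = 24.0%, the CBT program 82/861 = 9.5% → the job-training program
Low-risk: the job-training program 69/98 = 70.4%, the CBT program 28/47 = 59.6% → the job-training program
Overall: the job-training program 330/1185 = 27.8%, the CBT program 110/908 = 12.1% → the job-training program
The job-training program wins overall and in every risk group — no reversal.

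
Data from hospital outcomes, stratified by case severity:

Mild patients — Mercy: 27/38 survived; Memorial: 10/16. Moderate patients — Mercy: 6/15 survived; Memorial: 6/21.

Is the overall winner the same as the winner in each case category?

Yes

Mild: Mercy 27/38 = 71.1%, Memorial 10/16 = 62.5% → Mercy
Moderate: Mercy 6/15 = 40.0%, Memorial 6/21 = 28.6% → Mercy
Overall: Mercy 33/53 = 62.3%, Memorial 16/37 = 43.2% → Mercy
Mercy wins overall and in every case group — no reversal.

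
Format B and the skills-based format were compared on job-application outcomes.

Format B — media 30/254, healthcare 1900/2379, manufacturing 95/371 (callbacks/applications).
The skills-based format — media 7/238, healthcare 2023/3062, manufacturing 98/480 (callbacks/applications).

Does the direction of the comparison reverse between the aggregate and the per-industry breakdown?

No

Media: Format B 30/254 = 11.8%, the skills-based format 7/238 = 2.9% → Format B
Healthcare: Format B 1900/2379 = 79.9%, the skills-based format 2023/3062 = 66.1% → Format B
Manufacturing: Format B 95/371 = 25.6%, the skills-based format 98/480 = 20.4% → Format B
Overall: Format B 2025/3004 = 67.4%, the skills-based format 2128/3780 = 56.3% → Format B
Format B wins overall and in every industry group — no reversal.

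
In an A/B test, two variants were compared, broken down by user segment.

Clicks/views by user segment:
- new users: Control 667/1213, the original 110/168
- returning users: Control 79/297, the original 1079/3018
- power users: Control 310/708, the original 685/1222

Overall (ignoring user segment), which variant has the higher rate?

Control

New users: Control 667/1213 = 55.0%, the original 110/168 = 65.5% → the original
Returning users: Control 79/297 = 26.6%, the original 1079/3018 = 35.8% → the original
Power users: Control 310/708 = 43.8%, the original 685/1222 = 56.1% → the original
Overall: Control 1056/2218 = 47.6%, the original 1874/4408 = 42.5% → Control
(The original wins every user group but Control wins overall — the original's views skew toward the low-rate returning users group.)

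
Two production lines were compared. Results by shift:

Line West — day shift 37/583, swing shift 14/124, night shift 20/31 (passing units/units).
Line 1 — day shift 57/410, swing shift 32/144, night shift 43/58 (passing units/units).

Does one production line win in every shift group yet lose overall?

No

Day shift: Line West 37/583 = 6.3%, Line 1 57/410 = 13.9% → Line 1
Swing shift: Line West 14/124 = 11.3%, Line 1 32/144 = 22.2% → Line 1
Night shift: Line West 20/31 = 64.5%, Line 1 43/58 = 74.1% → Line 1
Overall: Line West 71/738 = 9.6%, Line 1 132/612 = 21.6% → Line 1
Line 1 wins overall and in every shift group — no reversal.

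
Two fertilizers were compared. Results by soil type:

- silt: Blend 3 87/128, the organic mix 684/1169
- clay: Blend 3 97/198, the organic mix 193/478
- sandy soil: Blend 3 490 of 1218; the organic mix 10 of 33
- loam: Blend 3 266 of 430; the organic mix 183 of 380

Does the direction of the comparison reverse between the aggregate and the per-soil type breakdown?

Silt: Blend 3 87/128 = 68.0%, the organic mix 684/1169 = 58.5% → Blend 3
Clay: Blend 3 97/198 = 49.0%, the organic mix 193/478 = 40.4% → Blend 3
Sandy soil: Blend 3 490/1218 = 40.2%, the organic mix 10/33 = 30.3% → Blend 3
Loam: Blend 3 266/430 = 61.9%, the organic mix 183/380 = 48.2% → Blend 3
Overall: Blend 3 940/1974 = 47.6%, the organic mix 1070/2060 = 51.9% → the organic mix
Blend 3 wins each soil group but the organic mix wins overall — the comparison reverses. Blend 3's plots skew toward sandy soil, which has a lower base rate.

Yes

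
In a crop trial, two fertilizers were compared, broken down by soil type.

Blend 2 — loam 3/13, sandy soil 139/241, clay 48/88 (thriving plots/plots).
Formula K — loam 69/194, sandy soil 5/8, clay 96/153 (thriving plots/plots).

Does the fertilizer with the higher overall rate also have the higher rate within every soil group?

Loam: Blend 2 3/13 = 23.1%, Formula K 69/194 = 35.6% → Formula K
Sandy soil: Blend 2 139/241 = 57.7%, Formula K 5/8 = 62.5% → Formula K
Clay: Blend 2 48/88 = 54.5%, Formula K 96/153 = 62.7% → Formula K
Overall: Blend 2 190/342 = 55.6%, Formula K 170/355 = 47.9% → Blend 2
Formula K wins each soil group but Blend 2 wins overall — the comparison reverses. Formula K's plots skew toward loam, which has a lower base rate.

No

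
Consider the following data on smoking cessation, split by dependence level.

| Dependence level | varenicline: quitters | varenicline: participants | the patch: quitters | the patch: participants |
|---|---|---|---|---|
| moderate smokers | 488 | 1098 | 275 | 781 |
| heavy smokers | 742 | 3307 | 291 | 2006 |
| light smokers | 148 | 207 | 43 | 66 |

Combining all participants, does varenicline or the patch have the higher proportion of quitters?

varenicline

Moderate smokers: varenicline 488/1098 = 44.4%, the patch 275/781 = 35.2% → varenicline
Heavy smokers: varenicline 742/3307 = 22.4%, the patch 291/2006 = 14.5% → varenicline
Light smokers: varenicline 148/207 = 71.5%, the patch 43/66 = 65.2% → varenicline
Overall: varenicline 1378/4612 = 29.9%, the patch 609/2853 = 21.3% → varenicline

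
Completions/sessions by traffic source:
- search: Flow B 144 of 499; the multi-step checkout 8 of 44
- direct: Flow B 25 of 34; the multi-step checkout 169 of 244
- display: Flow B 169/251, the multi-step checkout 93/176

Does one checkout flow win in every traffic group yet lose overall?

Yes

Search: Flow B 144/499 = 28.9%, the multi-step checkout 8/44 = 18.2% → Flow B
Direct: Flow B 25/34 = 73.5%, the multi-step checkout 169/244 = 69.3% → Flow B
Display: Flow B 169/251 = 67.3%, the multi-step checkout 93/176 = 52.8% → Flow B
Overall: Flow B 338/784 = 43.1%, the multi-step checkout 270/464 = 58.2% → the multi-step checkout
Flow B wins each traffic group but the multi-step checkout wins overall — the comparison reverses. Flow B's sessions skew toward search, which has a lower base rate.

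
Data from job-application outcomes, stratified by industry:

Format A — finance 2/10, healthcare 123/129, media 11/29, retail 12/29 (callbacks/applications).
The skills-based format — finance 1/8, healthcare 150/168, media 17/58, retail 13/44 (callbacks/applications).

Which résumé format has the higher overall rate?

Format A

Finance: Format A 2/10 = 20.0%, the skills-based format 1/8 = 12.5% → Format A
Healthcare: Format A 123/129 = 95.3%, the skills-based format 150/168 = 89.3% → Format A
Media: Format A 11/29 = 37.9%, the skills-based format 17/58 = 29.3% → Format A
Retail: Format A 12/29 = 41.4%, the skills-based format 13/44 = 29.5% → Format A
Overall: Format A 148/197 = 75.1%, the skills-based format 181/278 = 65.1% → Format A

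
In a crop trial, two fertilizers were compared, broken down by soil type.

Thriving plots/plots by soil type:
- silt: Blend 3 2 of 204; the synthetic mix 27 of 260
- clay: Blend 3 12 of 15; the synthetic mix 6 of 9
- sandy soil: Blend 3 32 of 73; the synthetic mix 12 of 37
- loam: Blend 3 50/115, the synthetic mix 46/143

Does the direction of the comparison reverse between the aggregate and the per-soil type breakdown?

Silt: Blend 3 2/204 = 1.0%, the synthetic mix 27/260 = 10.4% → the synthetic mix
Clay: Blend 3 12/15 = 80.0%, the synthetic mix 6/9 = 66.7% → Blend 3
Sandy soil: Blend 3 32/73 = 43.8%, the synthetic mix 12/37 = 32.4% → Blend 3
Loam: Blend 3 50/115 = 43.5%, the synthetic mix 46/143 = 32.2% → Blend 3
Overall: Blend 3 96/407 = 23.6%, the synthetic mix 91/449 = 20.3% → Blend 3
Neither sweeps: Blend 3 wins 3 of 4 groups, the synthetic mix wins 1. Blend 3 wins overall but not every group — no Simpson reversal.

No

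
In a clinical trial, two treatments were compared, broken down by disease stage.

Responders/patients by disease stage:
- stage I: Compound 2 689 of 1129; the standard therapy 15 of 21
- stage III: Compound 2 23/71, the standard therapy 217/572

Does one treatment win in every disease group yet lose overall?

Yes

Stage I: Compound 2 689/1129 = 61.0%, the standard therapy 15/21 = 71.4% → the standard therapy
Stage III: Compound 2 23/71 = 32.4%, the standard therapy 217/572 = 37.9% → the standard therapy
Overall: Compound 2 712/1200 = 59.3%, the standard therapy 232/593 = 39.1% → Compound 2
The standard therapy wins each disease group but Compound 2 wins overall — the comparison reverses. The standard therapy's patients skew toward stage III, which has a lower base rate.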